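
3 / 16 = 0.19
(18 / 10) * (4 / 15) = 12 / 25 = 0.48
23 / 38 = 0.61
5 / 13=0.38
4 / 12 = 1 / 3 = 0.33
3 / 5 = 0.60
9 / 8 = 1.12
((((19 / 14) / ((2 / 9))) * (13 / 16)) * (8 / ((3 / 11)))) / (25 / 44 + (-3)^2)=89661 / 5894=15.21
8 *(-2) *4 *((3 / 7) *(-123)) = 23616 / 7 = 3373.71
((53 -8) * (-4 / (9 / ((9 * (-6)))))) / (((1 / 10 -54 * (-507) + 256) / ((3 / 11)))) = 32400 / 3039751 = 0.01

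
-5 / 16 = -0.31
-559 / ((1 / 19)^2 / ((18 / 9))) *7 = -2825186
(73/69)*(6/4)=1.59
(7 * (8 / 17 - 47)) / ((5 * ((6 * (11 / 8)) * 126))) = -1582 / 25245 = -0.06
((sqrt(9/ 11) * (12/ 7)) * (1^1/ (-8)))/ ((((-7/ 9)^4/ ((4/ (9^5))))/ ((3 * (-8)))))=0.00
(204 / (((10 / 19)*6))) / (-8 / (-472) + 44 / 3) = 57171 / 12995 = 4.40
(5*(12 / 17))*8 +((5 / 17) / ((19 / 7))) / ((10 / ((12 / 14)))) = 9123 / 323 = 28.24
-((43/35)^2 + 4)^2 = -45549001/1500625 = -30.35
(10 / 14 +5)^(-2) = 49 / 1600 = 0.03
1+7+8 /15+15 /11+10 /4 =4091 /330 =12.40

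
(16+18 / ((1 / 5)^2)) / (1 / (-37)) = -17242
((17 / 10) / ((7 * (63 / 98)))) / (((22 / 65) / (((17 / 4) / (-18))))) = -3757 / 14256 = -0.26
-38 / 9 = -4.22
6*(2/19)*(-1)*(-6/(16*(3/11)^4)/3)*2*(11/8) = 161051/4104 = 39.24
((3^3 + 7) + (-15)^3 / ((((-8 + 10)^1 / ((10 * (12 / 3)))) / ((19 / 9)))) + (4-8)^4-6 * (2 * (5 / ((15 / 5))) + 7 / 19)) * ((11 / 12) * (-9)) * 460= 10255653540 / 19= 539771238.95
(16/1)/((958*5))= 8/2395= 0.00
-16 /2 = -8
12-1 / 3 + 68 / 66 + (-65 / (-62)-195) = -181.25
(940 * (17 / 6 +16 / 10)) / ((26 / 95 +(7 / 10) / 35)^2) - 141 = 11250128257 / 233523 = 48175.68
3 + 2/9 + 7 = 92/9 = 10.22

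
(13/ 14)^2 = 169/ 196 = 0.86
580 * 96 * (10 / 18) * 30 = 928000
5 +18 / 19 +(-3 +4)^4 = 132 / 19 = 6.95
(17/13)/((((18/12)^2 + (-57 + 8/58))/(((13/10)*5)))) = -986/6335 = -0.16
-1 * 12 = -12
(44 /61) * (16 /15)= 704 /915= 0.77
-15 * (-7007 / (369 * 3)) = 94.95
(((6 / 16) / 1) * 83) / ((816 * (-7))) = -83 / 15232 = -0.01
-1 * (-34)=34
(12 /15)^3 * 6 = 384 /125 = 3.07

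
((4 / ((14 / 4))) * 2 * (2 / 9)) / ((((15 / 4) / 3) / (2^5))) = 4096 / 315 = 13.00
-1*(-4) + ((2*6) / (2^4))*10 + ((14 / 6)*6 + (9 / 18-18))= 8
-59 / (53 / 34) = -2006 / 53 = -37.85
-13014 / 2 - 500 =-7007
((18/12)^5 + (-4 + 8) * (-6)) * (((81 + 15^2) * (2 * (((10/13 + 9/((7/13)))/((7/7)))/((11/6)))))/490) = -10954035/56056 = -195.41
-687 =-687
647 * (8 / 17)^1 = 5176 / 17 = 304.47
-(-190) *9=1710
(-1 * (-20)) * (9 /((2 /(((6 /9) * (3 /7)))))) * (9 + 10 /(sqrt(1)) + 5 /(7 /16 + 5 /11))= 695340 /1099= 632.70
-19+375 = 356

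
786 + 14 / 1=800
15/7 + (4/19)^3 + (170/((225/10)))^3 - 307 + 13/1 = 4881719135/35001477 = 139.47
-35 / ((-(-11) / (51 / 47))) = -1785 / 517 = -3.45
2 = 2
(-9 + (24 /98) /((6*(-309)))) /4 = -136271 /60564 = -2.25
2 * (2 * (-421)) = -1684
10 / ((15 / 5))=10 / 3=3.33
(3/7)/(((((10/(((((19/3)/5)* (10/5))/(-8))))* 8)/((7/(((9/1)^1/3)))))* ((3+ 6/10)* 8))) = -19/138240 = -0.00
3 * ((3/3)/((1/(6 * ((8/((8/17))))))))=306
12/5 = 2.40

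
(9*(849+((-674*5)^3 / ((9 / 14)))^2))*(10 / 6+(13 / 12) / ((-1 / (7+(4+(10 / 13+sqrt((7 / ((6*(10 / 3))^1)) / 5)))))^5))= -8721023103251524692432725000.00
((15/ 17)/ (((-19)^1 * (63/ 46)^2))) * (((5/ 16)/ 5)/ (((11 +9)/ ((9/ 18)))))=-529/ 13674528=-0.00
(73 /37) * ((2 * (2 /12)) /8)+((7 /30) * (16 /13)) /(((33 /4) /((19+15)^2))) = 76804009 /1904760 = 40.32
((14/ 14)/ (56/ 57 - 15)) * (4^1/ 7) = -228/ 5593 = -0.04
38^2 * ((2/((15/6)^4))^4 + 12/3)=881349170393744/152587890625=5776.01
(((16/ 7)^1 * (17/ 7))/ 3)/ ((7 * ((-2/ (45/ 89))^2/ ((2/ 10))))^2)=929475/ 150644120641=0.00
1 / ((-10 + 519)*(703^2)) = 1 / 251552381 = 0.00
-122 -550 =-672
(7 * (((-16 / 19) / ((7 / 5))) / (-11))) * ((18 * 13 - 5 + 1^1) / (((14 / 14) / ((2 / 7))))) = 36800 / 1463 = 25.15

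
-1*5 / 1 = -5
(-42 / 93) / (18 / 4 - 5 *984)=28 / 304761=0.00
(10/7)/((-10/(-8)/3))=24/7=3.43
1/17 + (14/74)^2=2202/23273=0.09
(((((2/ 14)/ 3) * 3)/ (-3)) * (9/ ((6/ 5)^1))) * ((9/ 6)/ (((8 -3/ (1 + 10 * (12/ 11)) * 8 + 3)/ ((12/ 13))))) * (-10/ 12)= 0.05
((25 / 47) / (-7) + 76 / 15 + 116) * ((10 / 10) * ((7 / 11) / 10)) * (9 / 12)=597089 / 103400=5.77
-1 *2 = -2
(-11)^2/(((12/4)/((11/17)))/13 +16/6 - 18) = -51909/6425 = -8.08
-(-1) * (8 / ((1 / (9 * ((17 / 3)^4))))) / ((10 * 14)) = 167042 / 315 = 530.29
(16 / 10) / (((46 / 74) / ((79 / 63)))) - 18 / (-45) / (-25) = 581702 / 181125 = 3.21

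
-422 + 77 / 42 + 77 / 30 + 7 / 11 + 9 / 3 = -22768 / 55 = -413.96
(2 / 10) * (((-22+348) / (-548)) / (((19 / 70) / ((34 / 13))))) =-38794 / 33839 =-1.15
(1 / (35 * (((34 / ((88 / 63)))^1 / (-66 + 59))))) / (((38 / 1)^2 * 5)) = -11 / 9665775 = -0.00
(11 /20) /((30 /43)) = 473 /600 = 0.79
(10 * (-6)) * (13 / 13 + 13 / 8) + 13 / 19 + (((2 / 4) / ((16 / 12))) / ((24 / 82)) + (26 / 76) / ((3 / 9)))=-93941 / 608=-154.51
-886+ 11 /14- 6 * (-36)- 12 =-9537 /14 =-681.21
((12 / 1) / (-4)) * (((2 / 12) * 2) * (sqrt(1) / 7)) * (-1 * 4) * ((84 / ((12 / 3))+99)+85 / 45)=4388 / 63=69.65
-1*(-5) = 5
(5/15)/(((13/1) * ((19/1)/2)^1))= 2/741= 0.00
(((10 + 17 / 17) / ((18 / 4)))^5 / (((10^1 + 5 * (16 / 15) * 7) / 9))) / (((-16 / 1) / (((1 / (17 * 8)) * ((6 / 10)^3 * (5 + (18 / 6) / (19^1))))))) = -7891499 / 928786500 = -0.01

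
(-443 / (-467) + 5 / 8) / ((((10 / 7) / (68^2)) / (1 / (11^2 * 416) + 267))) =159841423126721 / 117534560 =1359952.54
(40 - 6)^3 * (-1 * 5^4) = -24565000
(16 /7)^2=5.22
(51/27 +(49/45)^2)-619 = -615.93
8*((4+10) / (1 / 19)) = 2128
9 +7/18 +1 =187/18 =10.39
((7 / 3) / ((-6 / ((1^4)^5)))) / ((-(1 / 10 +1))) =35 / 99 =0.35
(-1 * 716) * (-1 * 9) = 6444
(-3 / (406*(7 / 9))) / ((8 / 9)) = -243 / 22736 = -0.01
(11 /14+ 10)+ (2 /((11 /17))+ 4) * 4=6029 /154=39.15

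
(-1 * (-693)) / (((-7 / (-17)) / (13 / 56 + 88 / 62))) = 4825161 / 1736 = 2779.47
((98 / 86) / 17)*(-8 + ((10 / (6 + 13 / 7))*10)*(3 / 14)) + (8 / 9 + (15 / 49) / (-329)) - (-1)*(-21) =-23876270414 / 1166660649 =-20.47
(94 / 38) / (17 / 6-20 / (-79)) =22278 / 27797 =0.80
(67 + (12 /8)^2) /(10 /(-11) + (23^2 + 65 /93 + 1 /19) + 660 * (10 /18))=5384049 /69624044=0.08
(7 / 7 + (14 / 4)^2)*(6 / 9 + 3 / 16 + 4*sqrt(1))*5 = 61745 / 192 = 321.59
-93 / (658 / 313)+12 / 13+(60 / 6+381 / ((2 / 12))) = 19269463 / 8554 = 2252.68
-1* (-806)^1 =806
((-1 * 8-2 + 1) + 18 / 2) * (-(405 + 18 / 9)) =0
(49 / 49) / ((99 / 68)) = 68 / 99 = 0.69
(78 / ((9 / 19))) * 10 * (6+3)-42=14778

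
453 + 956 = 1409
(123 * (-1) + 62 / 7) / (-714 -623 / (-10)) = 7990 / 45619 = 0.18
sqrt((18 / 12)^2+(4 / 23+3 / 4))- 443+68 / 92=-10172 / 23+sqrt(1679) / 23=-440.48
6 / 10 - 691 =-3452 / 5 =-690.40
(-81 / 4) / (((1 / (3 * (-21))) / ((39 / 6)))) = 66339 / 8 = 8292.38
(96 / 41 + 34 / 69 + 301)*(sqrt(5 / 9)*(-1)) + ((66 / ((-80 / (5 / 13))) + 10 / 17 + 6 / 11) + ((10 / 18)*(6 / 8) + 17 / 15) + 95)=9467907 / 97240 - 859547*sqrt(5) / 8487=-129.10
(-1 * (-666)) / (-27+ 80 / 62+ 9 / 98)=-2023308 / 77827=-26.00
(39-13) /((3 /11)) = 286 /3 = 95.33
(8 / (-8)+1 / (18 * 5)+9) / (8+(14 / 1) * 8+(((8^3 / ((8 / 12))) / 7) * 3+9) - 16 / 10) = 5047 / 287622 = 0.02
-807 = -807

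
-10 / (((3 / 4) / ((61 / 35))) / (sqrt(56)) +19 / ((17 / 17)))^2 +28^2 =1324842700800 *sqrt(14) / 29562810987422449 +23176424877202876176 / 29562810987422449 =783.97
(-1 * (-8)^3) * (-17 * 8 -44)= -92160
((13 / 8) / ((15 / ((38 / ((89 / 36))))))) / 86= 741 / 38270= 0.02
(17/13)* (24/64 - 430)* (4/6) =-58429/156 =-374.54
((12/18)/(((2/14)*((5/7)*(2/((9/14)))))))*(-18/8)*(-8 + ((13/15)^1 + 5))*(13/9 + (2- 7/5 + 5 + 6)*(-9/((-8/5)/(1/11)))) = 20447/275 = 74.35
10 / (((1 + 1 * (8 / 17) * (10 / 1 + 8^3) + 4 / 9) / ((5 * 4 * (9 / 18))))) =3060 / 7561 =0.40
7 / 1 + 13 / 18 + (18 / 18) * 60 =1219 / 18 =67.72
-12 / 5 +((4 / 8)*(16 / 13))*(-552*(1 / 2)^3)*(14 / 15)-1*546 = -588.03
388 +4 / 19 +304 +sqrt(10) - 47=sqrt(10) +12259 / 19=648.37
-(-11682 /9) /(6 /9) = 1947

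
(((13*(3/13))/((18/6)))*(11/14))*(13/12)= 143/168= 0.85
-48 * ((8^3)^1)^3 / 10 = -3221225472 / 5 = -644245094.40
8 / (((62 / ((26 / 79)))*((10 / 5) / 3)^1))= 0.06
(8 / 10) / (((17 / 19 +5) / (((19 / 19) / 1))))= 19 / 140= 0.14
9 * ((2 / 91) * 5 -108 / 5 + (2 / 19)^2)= -31752342 / 164255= -193.31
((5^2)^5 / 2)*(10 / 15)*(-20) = -195312500 / 3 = -65104166.67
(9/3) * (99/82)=297/82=3.62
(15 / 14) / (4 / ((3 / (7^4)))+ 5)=45 / 134666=0.00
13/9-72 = -635/9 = -70.56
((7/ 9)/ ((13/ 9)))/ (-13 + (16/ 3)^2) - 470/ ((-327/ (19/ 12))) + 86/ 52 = 7027649/ 1772667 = 3.96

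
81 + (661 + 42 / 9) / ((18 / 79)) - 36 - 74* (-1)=3040.54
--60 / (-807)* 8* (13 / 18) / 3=-1040 / 7263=-0.14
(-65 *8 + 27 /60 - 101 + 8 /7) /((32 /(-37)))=716.19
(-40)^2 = 1600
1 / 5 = 0.20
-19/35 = -0.54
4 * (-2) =-8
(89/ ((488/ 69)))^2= 37711881/ 238144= 158.36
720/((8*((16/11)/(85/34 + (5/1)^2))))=27225/16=1701.56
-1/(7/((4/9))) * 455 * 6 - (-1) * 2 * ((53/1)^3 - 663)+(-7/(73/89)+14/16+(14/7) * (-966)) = 515639893/1752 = 294315.01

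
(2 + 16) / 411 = 6 / 137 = 0.04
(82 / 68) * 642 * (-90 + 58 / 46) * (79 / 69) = -707355493 / 8993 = -78656.23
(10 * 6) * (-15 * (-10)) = 9000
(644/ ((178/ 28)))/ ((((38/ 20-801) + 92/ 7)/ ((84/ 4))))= -2.71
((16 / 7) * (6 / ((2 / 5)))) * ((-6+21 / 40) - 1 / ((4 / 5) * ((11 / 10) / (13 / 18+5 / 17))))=-127522 / 561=-227.31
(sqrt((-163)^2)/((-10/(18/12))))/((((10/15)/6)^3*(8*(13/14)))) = -2495367/1040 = -2399.39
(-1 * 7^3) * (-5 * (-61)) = -104615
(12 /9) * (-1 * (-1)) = 4 /3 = 1.33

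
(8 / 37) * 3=24 / 37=0.65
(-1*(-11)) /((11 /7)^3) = 343 /121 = 2.83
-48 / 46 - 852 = -19620 / 23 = -853.04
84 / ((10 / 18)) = 756 / 5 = 151.20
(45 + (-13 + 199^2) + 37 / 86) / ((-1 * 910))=-97385 / 2236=-43.55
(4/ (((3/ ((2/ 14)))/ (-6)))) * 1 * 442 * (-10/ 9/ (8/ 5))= 22100/ 63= 350.79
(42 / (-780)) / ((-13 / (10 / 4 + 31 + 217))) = 1.04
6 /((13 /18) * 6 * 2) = 9 /13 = 0.69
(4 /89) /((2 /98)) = 196 /89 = 2.20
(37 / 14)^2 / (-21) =-1369 / 4116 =-0.33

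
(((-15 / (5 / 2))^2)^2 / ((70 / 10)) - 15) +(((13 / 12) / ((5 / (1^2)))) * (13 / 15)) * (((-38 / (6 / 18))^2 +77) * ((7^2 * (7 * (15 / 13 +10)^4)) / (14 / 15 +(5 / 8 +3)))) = 5550082609227089 / 1941303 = 2858947113.99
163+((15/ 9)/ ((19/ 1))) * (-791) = 5336/ 57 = 93.61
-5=-5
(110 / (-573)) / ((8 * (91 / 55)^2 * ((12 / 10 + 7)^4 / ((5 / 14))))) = -519921875 / 750863270074008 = -0.00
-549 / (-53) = 549 / 53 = 10.36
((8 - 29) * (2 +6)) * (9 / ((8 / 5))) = -945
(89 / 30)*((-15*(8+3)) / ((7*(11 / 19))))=-1691 / 14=-120.79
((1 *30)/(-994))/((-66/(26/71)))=0.00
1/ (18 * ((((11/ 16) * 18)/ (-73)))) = -292/ 891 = -0.33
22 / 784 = 11 / 392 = 0.03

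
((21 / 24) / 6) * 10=35 / 24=1.46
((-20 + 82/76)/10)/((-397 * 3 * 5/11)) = 7909/2262900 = 0.00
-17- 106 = -123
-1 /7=-0.14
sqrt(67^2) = 67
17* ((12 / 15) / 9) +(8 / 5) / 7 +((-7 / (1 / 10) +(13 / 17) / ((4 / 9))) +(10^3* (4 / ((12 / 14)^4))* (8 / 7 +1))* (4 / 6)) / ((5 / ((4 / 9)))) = 81258403 / 86751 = 936.69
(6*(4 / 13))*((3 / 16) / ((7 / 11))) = 99 / 182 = 0.54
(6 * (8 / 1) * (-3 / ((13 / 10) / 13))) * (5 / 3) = -2400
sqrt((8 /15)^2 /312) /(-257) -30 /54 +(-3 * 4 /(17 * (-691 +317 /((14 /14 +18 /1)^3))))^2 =-0.56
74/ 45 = 1.64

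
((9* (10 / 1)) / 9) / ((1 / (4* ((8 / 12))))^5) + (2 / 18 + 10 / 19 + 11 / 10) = 62339417 / 46170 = 1350.21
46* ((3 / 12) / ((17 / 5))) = 115 / 34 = 3.38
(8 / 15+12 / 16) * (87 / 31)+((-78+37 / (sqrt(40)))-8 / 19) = -881373 / 11780+37 * sqrt(10) / 20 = -68.97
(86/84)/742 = 43/31164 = 0.00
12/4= 3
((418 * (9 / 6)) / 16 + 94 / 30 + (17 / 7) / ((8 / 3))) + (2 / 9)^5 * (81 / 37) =653025259 / 15104880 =43.23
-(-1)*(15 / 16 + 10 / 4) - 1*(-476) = 7671 / 16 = 479.44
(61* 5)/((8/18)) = 2745/4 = 686.25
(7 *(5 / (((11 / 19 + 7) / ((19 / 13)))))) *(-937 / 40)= -158.11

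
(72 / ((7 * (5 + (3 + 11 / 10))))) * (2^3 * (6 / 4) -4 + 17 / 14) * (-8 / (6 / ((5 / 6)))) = -51600 / 4459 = -11.57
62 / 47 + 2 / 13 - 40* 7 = -170180 / 611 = -278.53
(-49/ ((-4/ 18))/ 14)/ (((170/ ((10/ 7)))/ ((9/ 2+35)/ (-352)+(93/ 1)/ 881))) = -37143/ 42175232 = -0.00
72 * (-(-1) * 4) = 288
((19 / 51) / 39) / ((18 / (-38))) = -361 / 17901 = -0.02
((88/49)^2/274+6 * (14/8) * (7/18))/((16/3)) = 16164377/21051968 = 0.77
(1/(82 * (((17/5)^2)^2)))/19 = 625/130125718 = 0.00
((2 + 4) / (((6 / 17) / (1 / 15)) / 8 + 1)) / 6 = 68 / 113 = 0.60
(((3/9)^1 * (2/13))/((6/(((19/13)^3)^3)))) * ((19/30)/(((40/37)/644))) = 36522761697720557/372217927992300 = 98.12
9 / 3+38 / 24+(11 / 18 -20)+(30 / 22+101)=34673 / 396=87.56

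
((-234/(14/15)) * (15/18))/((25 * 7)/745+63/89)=-38788425/175028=-221.61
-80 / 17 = -4.71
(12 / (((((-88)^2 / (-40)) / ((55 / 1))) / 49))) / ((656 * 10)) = -0.03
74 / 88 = 37 / 44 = 0.84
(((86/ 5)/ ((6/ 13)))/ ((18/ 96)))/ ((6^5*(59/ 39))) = 7267/ 430110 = 0.02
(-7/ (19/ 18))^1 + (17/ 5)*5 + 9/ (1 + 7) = 1747/ 152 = 11.49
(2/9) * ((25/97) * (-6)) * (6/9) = -200/873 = -0.23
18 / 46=9 / 23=0.39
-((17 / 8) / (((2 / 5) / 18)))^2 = -585225 / 64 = -9144.14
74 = 74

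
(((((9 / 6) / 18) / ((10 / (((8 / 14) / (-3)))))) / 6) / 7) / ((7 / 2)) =-1 / 92610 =-0.00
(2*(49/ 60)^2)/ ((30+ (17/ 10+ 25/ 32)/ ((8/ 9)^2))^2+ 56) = 1258815488/ 1089316791441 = 0.00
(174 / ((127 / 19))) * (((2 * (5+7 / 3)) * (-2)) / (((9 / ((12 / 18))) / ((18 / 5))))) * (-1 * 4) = 814.50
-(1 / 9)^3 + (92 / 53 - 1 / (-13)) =909832 / 502281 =1.81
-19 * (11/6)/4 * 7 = -60.96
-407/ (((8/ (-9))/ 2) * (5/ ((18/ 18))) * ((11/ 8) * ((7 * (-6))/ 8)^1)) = -888/ 35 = -25.37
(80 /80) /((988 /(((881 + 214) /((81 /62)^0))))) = 1095 /988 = 1.11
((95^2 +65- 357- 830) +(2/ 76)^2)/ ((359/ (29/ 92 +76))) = 3483616591/ 2073584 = 1680.00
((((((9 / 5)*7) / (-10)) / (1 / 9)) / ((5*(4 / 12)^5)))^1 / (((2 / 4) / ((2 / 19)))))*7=-1928934 / 2375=-812.18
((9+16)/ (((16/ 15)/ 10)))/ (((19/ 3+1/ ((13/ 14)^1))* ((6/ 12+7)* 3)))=1625/ 1156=1.41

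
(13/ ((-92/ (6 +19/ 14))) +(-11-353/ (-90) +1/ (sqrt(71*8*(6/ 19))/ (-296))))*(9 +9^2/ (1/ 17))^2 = -47384568*sqrt(4047)/ 71-3586491909/ 230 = -58050039.85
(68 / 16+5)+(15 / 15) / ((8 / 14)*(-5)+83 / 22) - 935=-521507 / 564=-924.66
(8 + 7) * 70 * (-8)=-8400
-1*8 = -8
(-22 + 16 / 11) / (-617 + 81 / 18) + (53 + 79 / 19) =14642438 / 256025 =57.19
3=3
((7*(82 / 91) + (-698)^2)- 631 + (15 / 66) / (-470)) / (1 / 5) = 65405990475 / 26884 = 2432896.54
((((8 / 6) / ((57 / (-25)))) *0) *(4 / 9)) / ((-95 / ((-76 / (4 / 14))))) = 0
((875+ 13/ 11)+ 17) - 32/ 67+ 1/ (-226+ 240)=9211659/ 10318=892.78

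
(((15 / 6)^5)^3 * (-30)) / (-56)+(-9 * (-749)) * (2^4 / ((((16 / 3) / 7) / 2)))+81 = 717603557187 / 917504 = 782125.81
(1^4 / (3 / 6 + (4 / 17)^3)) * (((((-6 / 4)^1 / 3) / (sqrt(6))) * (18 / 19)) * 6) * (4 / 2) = -176868 * sqrt(6) / 95779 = -4.52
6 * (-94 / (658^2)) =-3 / 2303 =-0.00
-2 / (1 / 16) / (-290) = 16 / 145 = 0.11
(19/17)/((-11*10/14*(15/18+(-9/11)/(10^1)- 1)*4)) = 399/2788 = 0.14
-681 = -681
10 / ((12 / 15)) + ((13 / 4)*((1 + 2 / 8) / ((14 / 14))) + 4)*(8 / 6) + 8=125 / 4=31.25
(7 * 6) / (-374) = -21 / 187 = -0.11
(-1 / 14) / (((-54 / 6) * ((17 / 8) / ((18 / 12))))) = 2 / 357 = 0.01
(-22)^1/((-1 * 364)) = 0.06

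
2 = 2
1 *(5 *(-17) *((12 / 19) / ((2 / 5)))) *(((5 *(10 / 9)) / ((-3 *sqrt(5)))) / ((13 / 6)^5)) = 7344000 *sqrt(5) / 7054567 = 2.33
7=7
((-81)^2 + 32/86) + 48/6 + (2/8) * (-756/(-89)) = 25149114/3827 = 6571.50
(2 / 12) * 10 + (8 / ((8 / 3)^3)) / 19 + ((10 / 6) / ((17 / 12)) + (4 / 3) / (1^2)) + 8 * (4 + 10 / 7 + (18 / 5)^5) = 2208961423601 / 452200000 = 4884.92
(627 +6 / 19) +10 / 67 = 627.47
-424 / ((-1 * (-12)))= -106 / 3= -35.33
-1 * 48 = -48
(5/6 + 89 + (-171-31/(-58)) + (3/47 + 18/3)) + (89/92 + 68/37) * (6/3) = -479910959/6959478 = -68.96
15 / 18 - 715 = -4285 / 6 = -714.17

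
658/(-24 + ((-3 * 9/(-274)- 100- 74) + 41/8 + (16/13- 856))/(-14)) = 131252576/9796151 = 13.40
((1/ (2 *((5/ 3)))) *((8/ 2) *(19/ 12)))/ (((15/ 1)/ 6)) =19/ 25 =0.76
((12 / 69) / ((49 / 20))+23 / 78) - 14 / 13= -62507 / 87906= -0.71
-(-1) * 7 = 7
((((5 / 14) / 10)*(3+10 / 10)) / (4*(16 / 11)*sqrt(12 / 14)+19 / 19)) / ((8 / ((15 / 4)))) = -1815 / 759328+330*sqrt(42) / 166103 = 0.01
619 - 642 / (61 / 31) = 17857 / 61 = 292.74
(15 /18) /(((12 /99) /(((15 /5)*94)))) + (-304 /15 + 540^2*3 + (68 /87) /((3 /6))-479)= 508219807 /580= 876241.05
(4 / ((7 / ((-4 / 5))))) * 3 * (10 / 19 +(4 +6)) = -1920 / 133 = -14.44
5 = 5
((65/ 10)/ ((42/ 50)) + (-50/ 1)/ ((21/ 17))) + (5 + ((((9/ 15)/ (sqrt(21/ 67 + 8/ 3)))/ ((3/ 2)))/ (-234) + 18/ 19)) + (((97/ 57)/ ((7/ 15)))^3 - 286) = -3730793473/ 14115822 - sqrt(120399)/ 350415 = -264.30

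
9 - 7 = 2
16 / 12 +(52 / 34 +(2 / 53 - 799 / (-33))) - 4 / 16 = 1064941 / 39644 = 26.86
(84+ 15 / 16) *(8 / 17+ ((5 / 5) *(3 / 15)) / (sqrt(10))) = 45.34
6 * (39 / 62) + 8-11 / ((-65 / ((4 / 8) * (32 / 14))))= 11.97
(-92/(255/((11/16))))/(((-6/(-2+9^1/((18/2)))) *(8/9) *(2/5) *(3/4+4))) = -253/10336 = -0.02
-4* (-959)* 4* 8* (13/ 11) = 1595776/ 11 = 145070.55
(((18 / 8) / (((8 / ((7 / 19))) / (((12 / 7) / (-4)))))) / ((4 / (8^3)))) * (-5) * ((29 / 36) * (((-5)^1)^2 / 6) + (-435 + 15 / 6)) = -463475 / 38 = -12196.71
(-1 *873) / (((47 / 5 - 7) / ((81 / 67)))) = -439.76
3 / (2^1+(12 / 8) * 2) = 3 / 5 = 0.60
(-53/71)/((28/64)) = -848/497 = -1.71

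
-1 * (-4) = 4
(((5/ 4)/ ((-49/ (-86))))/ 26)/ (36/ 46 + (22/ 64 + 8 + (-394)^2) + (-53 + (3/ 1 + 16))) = 39560/ 72767942793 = 0.00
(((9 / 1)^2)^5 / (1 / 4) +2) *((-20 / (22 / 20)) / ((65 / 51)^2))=-290212039305648 / 1859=-156111909255.32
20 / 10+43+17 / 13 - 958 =-11852 / 13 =-911.69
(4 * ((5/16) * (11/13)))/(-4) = -55/208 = -0.26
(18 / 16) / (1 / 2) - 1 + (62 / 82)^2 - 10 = -54991 / 6724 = -8.18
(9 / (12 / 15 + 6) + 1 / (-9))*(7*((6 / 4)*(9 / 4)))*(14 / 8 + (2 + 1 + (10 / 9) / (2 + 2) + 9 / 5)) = 3191713 / 16320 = 195.57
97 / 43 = 2.26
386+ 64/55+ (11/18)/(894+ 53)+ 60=419229929/937530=447.16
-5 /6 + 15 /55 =-37 /66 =-0.56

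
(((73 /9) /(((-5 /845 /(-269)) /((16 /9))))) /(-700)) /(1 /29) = -384963748 /14175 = -27157.94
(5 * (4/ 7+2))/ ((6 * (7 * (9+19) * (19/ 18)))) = 135/ 13034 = 0.01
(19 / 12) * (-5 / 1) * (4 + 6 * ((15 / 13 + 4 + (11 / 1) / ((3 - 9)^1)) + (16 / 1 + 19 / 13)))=-1018.81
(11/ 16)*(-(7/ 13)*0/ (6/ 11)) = 0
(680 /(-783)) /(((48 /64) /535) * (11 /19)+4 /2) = -27648800 /63699399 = -0.43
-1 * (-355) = 355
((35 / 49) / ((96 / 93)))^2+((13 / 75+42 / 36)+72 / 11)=115413531 / 13798400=8.36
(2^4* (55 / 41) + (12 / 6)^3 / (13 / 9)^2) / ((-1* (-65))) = 175288 / 450385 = 0.39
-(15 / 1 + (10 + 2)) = -27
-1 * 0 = 0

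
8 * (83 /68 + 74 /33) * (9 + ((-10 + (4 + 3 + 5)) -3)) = 124336 /561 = 221.63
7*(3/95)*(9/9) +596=56641/95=596.22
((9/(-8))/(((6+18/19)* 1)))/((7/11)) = -0.25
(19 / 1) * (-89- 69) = -3002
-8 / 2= -4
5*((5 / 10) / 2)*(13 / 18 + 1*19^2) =32555 / 72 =452.15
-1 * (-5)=5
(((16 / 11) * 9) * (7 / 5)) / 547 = 1008 / 30085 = 0.03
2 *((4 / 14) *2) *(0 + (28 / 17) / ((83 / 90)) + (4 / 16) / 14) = 142531 / 69139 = 2.06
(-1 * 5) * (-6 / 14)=15 / 7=2.14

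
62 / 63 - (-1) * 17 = 1133 / 63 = 17.98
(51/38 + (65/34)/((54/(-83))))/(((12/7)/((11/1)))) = -4287899/418608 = -10.24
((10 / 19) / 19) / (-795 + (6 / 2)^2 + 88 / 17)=-85 / 2395957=-0.00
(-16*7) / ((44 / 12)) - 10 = -446 / 11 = -40.55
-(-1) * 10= 10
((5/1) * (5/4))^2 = 625/16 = 39.06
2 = 2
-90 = -90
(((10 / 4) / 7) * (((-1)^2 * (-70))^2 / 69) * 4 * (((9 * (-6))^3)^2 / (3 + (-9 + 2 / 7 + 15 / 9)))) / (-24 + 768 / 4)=-1446369825600 / 391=-3699155564.19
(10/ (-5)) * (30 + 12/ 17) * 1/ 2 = -522/ 17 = -30.71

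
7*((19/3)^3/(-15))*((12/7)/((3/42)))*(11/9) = -4225144/1215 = -3477.48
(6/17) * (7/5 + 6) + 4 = 562/85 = 6.61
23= 23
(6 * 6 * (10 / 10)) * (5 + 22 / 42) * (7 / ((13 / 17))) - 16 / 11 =260096 / 143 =1818.85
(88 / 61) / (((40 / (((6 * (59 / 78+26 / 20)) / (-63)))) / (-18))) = 17644 / 138775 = 0.13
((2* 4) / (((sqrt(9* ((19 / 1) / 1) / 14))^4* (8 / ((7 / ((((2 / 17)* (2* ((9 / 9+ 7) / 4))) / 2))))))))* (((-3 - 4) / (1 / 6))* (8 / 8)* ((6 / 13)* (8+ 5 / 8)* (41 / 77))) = -5498633 / 309738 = -17.75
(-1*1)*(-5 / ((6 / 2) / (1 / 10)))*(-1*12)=-2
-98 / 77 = -1.27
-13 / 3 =-4.33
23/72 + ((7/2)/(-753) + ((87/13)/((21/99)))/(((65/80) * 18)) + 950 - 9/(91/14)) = 20333465095/21379176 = 951.09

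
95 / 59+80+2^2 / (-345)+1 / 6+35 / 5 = 3613633 / 40710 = 88.77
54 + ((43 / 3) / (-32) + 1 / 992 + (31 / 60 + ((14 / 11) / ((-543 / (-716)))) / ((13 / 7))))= 10586203997 / 192569520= 54.97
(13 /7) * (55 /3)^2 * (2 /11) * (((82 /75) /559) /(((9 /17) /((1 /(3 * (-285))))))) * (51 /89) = -521356 /1855272195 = -0.00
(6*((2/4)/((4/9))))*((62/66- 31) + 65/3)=-2493/44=-56.66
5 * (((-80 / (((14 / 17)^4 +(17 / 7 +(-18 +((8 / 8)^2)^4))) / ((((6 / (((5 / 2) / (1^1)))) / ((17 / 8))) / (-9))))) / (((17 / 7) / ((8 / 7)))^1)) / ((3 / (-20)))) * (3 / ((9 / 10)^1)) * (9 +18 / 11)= 10772070400 / 27225759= 395.66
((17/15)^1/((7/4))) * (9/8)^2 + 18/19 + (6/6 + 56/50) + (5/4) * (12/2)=605789/53200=11.39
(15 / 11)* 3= 45 / 11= 4.09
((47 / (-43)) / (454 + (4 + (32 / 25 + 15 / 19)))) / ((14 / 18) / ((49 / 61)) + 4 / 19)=-3817575 / 1894150387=-0.00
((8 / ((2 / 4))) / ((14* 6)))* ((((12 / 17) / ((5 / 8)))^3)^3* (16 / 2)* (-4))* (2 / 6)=-9849372385059274752 / 1621318623982421875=-6.07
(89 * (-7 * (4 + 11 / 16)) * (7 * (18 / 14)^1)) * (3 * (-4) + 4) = 420525 / 2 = 210262.50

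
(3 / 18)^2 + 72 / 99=299 / 396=0.76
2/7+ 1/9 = 25/63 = 0.40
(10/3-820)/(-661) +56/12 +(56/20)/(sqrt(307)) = 14*sqrt(307)/1535 +11704/1983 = 6.06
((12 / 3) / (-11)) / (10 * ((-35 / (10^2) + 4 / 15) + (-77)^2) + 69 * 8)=-24 / 3949517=-0.00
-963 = -963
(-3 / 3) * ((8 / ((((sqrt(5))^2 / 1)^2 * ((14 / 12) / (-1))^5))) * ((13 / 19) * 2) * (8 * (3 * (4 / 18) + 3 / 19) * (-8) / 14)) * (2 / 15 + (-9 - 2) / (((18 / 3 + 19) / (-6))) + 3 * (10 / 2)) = -13.57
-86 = -86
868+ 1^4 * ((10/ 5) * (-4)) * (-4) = 900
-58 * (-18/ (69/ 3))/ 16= 261/ 92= 2.84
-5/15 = -1/3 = -0.33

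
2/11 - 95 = -1043/11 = -94.82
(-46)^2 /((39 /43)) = 90988 /39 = 2333.03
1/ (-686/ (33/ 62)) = -33/ 42532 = -0.00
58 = 58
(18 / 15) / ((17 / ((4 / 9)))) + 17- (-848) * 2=436823 / 255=1713.03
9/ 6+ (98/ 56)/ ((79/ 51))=831/ 316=2.63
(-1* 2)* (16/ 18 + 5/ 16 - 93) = 13219/ 72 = 183.60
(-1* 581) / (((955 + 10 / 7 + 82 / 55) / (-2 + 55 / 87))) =26618515 / 32085513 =0.83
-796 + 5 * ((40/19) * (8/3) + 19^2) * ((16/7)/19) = -4362716/7581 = -575.48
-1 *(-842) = 842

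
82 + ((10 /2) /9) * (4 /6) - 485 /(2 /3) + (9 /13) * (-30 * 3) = -496621 /702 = -707.44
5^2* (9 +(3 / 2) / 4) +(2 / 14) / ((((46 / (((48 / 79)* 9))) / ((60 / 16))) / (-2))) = 23835165 / 101752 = 234.25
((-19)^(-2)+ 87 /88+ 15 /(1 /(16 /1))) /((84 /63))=22967445 /127072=180.74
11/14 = 0.79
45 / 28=1.61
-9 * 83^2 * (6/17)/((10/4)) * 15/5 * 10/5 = -4464072/85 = -52518.49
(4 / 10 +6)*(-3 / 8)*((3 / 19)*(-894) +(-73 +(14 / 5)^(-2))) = 2391147 / 4655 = 513.67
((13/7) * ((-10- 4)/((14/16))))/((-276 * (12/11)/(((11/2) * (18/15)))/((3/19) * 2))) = 3146/15295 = 0.21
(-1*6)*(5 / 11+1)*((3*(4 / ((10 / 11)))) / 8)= -72 / 5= -14.40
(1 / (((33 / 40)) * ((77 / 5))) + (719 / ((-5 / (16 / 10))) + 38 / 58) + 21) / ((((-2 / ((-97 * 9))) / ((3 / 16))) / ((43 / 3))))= -1200686253891 / 4912600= -244409.53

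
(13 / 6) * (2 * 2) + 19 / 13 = 395 / 39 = 10.13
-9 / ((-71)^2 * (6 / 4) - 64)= -18 / 14995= -0.00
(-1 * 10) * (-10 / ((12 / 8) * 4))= 50 / 3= 16.67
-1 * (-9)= 9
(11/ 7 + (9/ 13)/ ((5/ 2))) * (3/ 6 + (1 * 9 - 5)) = 7569/ 910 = 8.32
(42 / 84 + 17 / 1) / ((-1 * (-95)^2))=-7 / 3610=-0.00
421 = 421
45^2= 2025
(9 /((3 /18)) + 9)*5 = 315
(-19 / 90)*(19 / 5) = -361 / 450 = -0.80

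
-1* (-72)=72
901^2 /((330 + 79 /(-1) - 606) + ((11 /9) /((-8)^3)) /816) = -3052475670528 /1334845451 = -2286.76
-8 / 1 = -8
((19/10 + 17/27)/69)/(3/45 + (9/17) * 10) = 11611/1697814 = 0.01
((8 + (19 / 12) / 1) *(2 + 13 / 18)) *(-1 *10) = -28175 / 108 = -260.88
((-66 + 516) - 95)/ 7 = 355/ 7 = 50.71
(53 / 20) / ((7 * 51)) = 53 / 7140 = 0.01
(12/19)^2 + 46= 16750/361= 46.40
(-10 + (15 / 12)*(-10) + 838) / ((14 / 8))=466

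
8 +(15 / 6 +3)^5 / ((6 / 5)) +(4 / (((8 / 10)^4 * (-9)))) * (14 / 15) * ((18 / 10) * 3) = 805741 / 192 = 4196.57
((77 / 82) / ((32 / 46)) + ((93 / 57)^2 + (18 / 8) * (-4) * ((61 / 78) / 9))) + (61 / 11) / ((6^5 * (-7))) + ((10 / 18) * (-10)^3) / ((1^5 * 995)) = 7655664741287 / 2865790755828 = 2.67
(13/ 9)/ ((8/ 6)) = 1.08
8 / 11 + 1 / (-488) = 3893 / 5368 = 0.73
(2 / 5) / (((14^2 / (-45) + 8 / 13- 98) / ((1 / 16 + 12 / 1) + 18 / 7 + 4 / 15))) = -976287 / 16665040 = -0.06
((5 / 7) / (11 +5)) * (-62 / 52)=-155 / 2912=-0.05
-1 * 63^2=-3969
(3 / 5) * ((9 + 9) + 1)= 57 / 5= 11.40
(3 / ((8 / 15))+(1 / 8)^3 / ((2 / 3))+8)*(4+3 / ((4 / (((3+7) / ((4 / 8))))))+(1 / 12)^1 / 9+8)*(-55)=-2238870425 / 110592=-20244.42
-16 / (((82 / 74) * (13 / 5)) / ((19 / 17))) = -56240 / 9061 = -6.21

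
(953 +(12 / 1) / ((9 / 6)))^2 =923521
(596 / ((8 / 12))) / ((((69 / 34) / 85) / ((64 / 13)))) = 55118080 / 299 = 184341.40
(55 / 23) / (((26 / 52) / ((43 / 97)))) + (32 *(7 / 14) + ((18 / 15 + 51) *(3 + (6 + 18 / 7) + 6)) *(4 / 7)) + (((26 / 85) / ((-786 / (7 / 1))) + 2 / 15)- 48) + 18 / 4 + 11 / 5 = 3659698923091 / 7303602390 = 501.08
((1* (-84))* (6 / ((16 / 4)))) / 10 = -12.60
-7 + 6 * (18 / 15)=1 / 5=0.20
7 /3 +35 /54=161 /54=2.98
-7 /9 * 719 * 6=-3355.33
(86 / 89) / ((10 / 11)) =473 / 445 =1.06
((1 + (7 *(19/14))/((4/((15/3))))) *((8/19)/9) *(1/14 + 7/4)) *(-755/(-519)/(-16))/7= -1322005/92772288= -0.01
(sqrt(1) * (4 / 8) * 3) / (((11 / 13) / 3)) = 117 / 22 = 5.32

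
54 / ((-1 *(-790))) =27 / 395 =0.07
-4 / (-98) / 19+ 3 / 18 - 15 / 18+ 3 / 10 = -10181 / 27930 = -0.36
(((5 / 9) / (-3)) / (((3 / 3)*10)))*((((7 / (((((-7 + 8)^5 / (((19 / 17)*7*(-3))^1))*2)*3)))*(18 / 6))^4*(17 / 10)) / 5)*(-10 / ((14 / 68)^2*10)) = 45996405987 / 6800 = 6764177.35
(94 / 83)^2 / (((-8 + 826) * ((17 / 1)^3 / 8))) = 35344 / 13842873713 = 0.00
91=91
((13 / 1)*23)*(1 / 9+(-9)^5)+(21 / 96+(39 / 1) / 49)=-17655616.76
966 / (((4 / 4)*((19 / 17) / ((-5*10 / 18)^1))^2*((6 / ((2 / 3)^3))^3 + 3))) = 3722320000 / 5181826851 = 0.72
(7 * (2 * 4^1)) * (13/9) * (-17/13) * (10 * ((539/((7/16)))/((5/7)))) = -16420096/9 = -1824455.11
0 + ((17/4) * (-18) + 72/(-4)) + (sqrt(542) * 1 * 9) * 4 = -189/2 + 36 * sqrt(542) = 743.61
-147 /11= -13.36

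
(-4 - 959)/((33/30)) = -9630/11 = -875.45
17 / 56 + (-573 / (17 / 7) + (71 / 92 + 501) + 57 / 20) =29448383 / 109480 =268.98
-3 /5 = -0.60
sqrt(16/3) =4 *sqrt(3)/3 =2.31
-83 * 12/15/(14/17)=-2822/35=-80.63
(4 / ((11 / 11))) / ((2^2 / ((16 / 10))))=8 / 5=1.60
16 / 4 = 4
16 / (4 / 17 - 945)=-272 / 16061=-0.02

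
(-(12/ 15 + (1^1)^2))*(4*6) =-216/ 5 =-43.20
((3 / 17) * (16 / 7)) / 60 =4 / 595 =0.01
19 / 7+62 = 453 / 7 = 64.71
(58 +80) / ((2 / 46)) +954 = 4128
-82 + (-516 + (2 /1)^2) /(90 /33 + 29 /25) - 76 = -309702 /1069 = -289.71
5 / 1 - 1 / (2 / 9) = 1 / 2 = 0.50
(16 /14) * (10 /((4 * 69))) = 20 /483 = 0.04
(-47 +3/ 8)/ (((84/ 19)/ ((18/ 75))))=-7087/ 2800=-2.53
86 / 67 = 1.28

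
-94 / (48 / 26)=-611 / 12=-50.92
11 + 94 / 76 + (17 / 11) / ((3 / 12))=7699 / 418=18.42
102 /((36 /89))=1513 /6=252.17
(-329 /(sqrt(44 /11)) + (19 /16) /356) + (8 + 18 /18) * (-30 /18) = -1022413 /5696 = -179.50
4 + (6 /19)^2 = 1480 /361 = 4.10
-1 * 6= -6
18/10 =9/5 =1.80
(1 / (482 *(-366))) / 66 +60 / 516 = 58215917 / 500657256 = 0.12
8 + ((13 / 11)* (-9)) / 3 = 49 / 11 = 4.45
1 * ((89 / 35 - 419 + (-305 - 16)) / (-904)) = 25811 / 31640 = 0.82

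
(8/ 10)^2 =16/ 25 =0.64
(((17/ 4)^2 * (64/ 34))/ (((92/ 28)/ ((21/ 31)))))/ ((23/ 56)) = 279888/ 16399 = 17.07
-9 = -9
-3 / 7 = -0.43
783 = 783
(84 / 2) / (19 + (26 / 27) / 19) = 21546 / 9773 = 2.20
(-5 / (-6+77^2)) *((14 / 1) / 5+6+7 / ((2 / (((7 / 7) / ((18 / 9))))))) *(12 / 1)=-633 / 5923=-0.11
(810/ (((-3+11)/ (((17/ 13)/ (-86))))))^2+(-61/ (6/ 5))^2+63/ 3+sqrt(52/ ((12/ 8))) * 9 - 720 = 6 * sqrt(78)+339710999281/ 179989056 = 1940.39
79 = 79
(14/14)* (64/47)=64/47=1.36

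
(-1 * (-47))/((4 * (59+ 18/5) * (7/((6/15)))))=47/4382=0.01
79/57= 1.39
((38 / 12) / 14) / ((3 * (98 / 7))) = 19 / 3528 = 0.01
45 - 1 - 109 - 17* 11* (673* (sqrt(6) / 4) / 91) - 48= -959.90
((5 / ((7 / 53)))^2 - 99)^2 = 4273759876 / 2401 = 1779991.62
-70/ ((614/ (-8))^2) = -1120/ 94249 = -0.01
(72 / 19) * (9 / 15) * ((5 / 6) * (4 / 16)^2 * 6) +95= 3637 / 38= 95.71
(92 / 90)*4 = 184 / 45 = 4.09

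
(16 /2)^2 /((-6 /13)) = -416 /3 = -138.67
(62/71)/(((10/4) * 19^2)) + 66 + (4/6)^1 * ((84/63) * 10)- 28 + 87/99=606057271/12687345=47.77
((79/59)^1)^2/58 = 6241/201898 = 0.03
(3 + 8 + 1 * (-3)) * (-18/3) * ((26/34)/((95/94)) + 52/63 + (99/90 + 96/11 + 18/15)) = -225796712/373065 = -605.25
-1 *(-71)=71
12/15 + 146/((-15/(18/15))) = -272/25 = -10.88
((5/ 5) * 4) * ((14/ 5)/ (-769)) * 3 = -168/ 3845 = -0.04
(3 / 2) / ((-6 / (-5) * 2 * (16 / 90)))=225 / 64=3.52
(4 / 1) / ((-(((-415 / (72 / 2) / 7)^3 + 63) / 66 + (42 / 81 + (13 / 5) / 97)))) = -2049025144320 / 733652273989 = -2.79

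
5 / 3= 1.67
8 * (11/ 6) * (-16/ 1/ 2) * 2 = -704/ 3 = -234.67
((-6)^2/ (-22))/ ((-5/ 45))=162/ 11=14.73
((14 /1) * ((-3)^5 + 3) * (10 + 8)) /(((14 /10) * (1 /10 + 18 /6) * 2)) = -216000 /31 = -6967.74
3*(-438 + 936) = 1494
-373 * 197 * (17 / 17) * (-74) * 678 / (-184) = -921672183 / 46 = -20036351.80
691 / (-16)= -691 / 16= -43.19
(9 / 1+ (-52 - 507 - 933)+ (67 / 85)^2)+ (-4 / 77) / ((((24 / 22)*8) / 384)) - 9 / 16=-1201845607 / 809200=-1485.23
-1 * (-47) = 47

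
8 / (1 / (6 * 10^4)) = 480000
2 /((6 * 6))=1 /18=0.06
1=1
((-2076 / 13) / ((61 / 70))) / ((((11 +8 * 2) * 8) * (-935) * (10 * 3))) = 1211 / 40038570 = 0.00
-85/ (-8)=85/ 8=10.62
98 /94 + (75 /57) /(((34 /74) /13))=581002 /15181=38.27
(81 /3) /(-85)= -27 /85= -0.32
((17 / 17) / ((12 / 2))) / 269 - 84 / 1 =-135575 / 1614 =-84.00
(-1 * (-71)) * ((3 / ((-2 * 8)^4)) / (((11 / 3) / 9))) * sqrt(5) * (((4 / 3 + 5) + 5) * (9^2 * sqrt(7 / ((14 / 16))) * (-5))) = -13198545 * sqrt(10) / 180224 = -231.59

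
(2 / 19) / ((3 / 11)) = 22 / 57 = 0.39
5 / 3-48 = -139 / 3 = -46.33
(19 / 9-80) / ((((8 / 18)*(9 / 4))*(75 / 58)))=-40658 / 675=-60.23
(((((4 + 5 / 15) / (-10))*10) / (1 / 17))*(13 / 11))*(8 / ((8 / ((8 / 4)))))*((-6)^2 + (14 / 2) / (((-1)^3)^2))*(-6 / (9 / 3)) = 494156 / 33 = 14974.42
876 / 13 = 67.38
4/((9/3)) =4/3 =1.33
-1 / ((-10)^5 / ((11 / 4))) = 11 / 400000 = 0.00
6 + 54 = 60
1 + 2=3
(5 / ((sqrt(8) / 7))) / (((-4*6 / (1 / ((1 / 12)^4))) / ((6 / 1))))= -45360*sqrt(2)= -64148.73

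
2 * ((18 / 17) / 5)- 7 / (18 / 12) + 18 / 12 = -1399 / 510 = -2.74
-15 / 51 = -5 / 17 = -0.29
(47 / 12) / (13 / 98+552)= 2303 / 324654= 0.01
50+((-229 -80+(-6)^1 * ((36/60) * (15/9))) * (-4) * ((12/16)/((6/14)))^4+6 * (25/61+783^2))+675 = 14409971951/3904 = 3691078.88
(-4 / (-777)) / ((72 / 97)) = 97 / 13986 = 0.01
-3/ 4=-0.75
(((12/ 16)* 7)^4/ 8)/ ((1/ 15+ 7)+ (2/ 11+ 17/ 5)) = 4584195/ 514048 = 8.92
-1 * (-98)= 98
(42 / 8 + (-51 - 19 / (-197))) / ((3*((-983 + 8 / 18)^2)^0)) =-35975 / 2364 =-15.22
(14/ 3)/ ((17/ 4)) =56/ 51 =1.10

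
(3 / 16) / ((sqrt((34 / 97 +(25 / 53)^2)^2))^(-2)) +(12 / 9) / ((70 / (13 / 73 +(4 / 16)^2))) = 0.07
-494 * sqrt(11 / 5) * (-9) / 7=4446 * sqrt(55) / 35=942.07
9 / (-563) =-0.02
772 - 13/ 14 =10795/ 14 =771.07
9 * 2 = 18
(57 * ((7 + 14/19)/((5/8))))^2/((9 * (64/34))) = 734706/25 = 29388.24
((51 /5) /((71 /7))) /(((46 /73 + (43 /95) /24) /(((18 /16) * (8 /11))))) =106954344 /84362839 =1.27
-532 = -532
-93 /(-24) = 31 /8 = 3.88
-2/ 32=-1/ 16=-0.06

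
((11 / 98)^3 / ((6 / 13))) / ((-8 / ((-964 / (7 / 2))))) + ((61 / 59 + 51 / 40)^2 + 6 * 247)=20467743958082129 / 13760415278400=1487.44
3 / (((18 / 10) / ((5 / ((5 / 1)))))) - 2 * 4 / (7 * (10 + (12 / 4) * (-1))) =221 / 147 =1.50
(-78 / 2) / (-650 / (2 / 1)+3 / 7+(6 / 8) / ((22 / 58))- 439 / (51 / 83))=612612 / 16289905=0.04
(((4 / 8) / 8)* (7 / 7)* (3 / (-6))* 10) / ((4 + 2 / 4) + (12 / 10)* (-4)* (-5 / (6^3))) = -45 / 664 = -0.07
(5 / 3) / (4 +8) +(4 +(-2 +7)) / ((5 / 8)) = 2617 / 180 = 14.54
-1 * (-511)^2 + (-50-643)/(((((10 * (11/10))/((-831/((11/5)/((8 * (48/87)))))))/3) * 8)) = -70732879/319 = -221733.16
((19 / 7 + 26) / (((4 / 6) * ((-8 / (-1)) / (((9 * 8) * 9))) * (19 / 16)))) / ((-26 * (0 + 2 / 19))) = -97686 / 91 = -1073.47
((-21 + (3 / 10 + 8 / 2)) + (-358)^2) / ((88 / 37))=47414501 / 880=53880.11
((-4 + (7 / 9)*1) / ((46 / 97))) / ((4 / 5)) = -14065 / 1656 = -8.49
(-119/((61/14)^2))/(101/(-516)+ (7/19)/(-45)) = 3430027440/111589069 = 30.74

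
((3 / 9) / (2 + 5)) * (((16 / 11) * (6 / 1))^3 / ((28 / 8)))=589824 / 65219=9.04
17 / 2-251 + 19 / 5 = -2387 / 10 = -238.70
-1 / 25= -0.04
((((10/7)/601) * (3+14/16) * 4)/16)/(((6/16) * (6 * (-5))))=-31/151452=-0.00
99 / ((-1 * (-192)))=33 / 64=0.52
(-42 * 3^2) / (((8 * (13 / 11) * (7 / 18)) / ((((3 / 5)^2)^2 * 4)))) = -433026 / 8125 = -53.30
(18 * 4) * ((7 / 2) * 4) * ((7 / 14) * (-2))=-1008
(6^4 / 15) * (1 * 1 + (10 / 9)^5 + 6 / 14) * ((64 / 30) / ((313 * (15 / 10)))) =264292352 / 215627265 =1.23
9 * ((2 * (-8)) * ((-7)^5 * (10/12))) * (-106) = -213785040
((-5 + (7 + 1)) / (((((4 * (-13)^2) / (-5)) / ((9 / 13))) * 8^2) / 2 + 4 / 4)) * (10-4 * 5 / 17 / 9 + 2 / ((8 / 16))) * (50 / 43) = -1591500 / 205536001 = -0.01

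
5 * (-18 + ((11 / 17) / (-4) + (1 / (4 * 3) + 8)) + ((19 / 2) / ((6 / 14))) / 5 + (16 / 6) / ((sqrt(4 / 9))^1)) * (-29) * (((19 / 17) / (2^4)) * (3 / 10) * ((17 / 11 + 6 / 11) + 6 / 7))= 104939603 / 7120960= 14.74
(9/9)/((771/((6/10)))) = 1/1285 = 0.00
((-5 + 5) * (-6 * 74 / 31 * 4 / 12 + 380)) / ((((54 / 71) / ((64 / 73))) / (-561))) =0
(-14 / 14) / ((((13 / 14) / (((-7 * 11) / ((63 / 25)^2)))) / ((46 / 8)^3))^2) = -6997008816015625 / 1135420416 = -6162482.83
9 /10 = 0.90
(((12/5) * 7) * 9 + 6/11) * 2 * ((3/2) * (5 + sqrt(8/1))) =50076 * sqrt(2)/55 + 25038/11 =3563.78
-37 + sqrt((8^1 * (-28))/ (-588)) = -36.38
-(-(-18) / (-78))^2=-9 / 169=-0.05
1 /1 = 1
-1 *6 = -6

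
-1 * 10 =-10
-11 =-11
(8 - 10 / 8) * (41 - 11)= 405 / 2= 202.50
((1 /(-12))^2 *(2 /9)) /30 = 1 /19440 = 0.00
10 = 10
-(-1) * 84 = 84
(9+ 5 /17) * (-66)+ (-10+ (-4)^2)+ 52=-555.41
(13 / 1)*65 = 845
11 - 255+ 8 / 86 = -10488 / 43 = -243.91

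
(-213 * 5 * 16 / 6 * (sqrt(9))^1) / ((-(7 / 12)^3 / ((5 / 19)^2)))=368064000 / 123823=2972.50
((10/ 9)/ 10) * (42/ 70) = 1/ 15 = 0.07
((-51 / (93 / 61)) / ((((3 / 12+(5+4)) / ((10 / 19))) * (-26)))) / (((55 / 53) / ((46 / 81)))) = 10112824 / 252428319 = 0.04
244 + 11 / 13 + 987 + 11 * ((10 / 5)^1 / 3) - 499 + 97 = 32650 / 39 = 837.18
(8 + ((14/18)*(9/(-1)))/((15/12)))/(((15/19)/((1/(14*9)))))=38/1575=0.02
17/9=1.89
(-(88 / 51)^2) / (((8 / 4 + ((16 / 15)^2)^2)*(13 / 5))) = -108900000 / 313307501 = -0.35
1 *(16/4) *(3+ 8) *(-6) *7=-1848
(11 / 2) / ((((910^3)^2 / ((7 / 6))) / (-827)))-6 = -5840940878136009097 / 973490146356000000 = -6.00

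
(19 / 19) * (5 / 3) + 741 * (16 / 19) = 1877 / 3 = 625.67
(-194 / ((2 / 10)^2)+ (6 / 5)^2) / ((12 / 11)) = -4444.51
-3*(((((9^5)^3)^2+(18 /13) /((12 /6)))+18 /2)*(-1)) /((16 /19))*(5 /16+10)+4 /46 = 119207964229944109821529804159628441 /76544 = 1557378295228157789265387000000.00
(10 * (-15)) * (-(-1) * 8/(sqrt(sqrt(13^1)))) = -1200 * 13^(3/4)/13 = -631.97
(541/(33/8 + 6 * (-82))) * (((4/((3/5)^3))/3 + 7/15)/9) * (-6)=23275984/4742145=4.91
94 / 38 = 47 / 19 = 2.47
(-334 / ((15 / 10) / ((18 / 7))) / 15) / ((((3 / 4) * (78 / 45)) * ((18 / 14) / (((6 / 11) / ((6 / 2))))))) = -5344 / 1287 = -4.15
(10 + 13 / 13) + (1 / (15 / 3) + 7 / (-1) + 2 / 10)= 22 / 5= 4.40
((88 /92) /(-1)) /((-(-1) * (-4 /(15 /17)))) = 165 /782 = 0.21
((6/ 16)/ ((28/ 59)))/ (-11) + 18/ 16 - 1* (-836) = 837.05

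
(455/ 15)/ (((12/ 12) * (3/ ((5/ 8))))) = 455/ 72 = 6.32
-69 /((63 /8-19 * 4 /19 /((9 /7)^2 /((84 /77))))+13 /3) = -163944 /22735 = -7.21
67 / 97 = 0.69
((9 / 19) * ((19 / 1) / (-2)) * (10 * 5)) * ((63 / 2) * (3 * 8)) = -170100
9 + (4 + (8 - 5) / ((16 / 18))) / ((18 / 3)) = 491 / 48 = 10.23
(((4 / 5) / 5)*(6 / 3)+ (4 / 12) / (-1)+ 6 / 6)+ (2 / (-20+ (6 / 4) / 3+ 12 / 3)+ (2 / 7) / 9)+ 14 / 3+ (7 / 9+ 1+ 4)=61486 / 5425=11.33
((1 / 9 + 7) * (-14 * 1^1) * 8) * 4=-28672 / 9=-3185.78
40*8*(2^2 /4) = 320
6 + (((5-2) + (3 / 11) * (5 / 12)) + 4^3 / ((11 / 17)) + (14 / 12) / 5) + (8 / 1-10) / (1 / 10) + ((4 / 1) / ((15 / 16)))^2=1053959 / 9900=106.46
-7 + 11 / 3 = -10 / 3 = -3.33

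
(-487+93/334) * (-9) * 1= 1463085/334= 4380.49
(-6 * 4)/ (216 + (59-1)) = -12/ 137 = -0.09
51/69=17/23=0.74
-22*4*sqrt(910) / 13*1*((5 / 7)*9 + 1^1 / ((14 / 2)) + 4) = -6512*sqrt(910) / 91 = -2158.71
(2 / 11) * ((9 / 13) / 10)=9 / 715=0.01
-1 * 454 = -454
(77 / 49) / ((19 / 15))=165 / 133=1.24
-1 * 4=-4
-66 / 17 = -3.88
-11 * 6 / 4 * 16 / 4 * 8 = -528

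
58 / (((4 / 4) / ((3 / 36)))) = 29 / 6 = 4.83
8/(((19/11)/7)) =616/19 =32.42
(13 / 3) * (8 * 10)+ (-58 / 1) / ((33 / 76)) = 2344 / 11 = 213.09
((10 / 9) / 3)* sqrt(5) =0.83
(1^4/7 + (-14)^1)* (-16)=1552/7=221.71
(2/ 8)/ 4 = 1/ 16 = 0.06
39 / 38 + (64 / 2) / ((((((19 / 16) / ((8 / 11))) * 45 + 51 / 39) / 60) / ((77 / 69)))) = 29.68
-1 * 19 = -19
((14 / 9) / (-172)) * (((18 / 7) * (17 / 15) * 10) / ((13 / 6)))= -68 / 559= -0.12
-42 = -42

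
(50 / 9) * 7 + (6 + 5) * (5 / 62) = 22195 / 558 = 39.78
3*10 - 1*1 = 29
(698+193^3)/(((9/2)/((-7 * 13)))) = -436178470/3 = -145392823.33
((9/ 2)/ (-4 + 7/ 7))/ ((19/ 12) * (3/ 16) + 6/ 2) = -96/ 211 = -0.45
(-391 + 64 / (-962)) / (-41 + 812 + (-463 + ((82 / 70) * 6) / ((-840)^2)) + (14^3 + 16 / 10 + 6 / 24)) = -774231948000 / 6046000034321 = -0.13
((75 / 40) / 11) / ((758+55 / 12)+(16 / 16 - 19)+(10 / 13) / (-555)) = 21645 / 94549994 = 0.00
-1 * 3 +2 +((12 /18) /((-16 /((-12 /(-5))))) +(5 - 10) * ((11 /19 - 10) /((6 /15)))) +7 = 11748 /95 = 123.66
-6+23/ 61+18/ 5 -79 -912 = -993.02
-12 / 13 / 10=-0.09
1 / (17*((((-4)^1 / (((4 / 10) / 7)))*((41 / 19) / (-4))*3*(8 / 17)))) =19 / 17220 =0.00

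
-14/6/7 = -1/3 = -0.33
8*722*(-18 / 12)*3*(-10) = 259920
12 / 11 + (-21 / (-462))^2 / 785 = 414481 / 379940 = 1.09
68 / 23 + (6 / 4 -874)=-39999 / 46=-869.54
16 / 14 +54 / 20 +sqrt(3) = sqrt(3) +269 / 70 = 5.57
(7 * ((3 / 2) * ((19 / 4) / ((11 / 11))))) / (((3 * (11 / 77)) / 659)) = 613529 / 8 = 76691.12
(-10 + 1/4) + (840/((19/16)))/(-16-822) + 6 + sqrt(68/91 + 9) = -146295/31844 + sqrt(80717)/91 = -1.47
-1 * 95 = -95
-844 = -844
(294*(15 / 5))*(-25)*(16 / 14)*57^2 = -81874800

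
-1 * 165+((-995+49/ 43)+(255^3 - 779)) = 712915797/ 43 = 16579437.14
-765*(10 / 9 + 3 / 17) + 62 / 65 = -984.05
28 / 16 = 7 / 4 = 1.75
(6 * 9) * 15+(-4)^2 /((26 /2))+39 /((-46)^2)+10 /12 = 67016299 /82524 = 812.08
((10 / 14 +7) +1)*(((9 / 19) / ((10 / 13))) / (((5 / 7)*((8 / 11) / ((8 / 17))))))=78507 / 16150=4.86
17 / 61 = 0.28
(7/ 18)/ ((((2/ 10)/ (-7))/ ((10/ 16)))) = -1225/ 144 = -8.51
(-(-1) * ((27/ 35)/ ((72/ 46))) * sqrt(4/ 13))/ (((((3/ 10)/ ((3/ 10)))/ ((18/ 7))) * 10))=621 * sqrt(13)/ 31850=0.07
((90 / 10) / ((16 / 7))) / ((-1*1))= -63 / 16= -3.94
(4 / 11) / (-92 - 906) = -2 / 5489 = -0.00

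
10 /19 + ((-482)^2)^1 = 4414166 /19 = 232324.53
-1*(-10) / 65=2 / 13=0.15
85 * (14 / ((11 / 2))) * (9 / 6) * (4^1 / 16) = 1785 / 22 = 81.14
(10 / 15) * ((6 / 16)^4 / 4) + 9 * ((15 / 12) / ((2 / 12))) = 552987 / 8192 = 67.50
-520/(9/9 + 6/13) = -6760/19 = -355.79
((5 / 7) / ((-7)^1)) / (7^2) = -5 / 2401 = -0.00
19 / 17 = 1.12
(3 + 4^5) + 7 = 1034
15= 15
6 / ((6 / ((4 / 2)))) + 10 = 12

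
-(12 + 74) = -86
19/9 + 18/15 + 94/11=5869/495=11.86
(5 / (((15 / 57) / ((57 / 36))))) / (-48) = -361 / 576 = -0.63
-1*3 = -3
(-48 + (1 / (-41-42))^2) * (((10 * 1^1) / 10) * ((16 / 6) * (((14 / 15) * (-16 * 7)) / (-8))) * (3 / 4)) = -129623032 / 103335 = -1254.40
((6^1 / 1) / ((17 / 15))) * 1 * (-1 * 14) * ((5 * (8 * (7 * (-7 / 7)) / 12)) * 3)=88200 / 17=5188.24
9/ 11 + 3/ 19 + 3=831/ 209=3.98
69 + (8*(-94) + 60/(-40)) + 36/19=-25939/38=-682.61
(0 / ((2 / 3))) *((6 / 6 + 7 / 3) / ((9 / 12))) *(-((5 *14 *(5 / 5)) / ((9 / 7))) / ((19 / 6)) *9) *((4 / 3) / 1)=0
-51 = -51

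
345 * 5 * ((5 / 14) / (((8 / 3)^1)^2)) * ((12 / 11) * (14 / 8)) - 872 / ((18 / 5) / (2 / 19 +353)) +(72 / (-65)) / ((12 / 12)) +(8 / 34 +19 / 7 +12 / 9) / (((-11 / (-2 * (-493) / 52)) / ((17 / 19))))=-9352483349617 / 109549440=-85372.26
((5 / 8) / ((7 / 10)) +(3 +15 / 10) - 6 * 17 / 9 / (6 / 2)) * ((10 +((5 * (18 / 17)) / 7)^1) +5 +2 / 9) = 6964991 / 269892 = 25.81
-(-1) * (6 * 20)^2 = 14400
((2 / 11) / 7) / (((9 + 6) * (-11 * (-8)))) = 0.00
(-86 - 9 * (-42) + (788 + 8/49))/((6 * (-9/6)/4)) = -211712/441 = -480.07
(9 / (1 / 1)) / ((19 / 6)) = 54 / 19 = 2.84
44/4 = 11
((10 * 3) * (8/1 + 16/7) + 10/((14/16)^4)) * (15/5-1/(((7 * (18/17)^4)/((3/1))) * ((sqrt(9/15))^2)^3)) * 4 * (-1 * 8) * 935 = -13743679151831200/992436543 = -13848421.09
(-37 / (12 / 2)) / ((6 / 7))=-259 / 36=-7.19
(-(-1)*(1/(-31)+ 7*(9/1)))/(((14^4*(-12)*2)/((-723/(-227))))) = -14701/67583348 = -0.00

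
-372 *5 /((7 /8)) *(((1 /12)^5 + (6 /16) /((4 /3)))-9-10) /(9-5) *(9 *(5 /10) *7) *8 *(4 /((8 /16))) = 721962565 /36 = 20054515.69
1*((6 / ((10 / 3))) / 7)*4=1.03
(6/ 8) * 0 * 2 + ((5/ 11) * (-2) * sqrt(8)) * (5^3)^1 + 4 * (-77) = -2500 * sqrt(2)/ 11 - 308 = -629.41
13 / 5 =2.60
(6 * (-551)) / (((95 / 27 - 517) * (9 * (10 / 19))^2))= 198911 / 693200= 0.29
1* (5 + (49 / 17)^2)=3846 / 289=13.31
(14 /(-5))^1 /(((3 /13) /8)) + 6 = -91.07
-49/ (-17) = 49/ 17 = 2.88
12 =12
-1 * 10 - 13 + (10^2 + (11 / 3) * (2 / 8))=935 / 12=77.92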